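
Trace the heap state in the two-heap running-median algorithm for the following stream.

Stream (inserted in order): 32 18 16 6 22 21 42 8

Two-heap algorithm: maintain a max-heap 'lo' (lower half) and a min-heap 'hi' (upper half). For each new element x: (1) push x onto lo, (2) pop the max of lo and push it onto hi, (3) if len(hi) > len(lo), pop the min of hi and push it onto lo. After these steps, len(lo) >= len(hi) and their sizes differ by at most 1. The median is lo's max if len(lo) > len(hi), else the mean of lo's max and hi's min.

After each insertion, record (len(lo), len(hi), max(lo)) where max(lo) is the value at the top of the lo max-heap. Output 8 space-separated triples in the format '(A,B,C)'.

Answer: (1,0,32) (1,1,18) (2,1,18) (2,2,16) (3,2,18) (3,3,18) (4,3,21) (4,4,18)

Derivation:
Step 1: insert 32 -> lo=[32] hi=[] -> (len(lo)=1, len(hi)=0, max(lo)=32)
Step 2: insert 18 -> lo=[18] hi=[32] -> (len(lo)=1, len(hi)=1, max(lo)=18)
Step 3: insert 16 -> lo=[16, 18] hi=[32] -> (len(lo)=2, len(hi)=1, max(lo)=18)
Step 4: insert 6 -> lo=[6, 16] hi=[18, 32] -> (len(lo)=2, len(hi)=2, max(lo)=16)
Step 5: insert 22 -> lo=[6, 16, 18] hi=[22, 32] -> (len(lo)=3, len(hi)=2, max(lo)=18)
Step 6: insert 21 -> lo=[6, 16, 18] hi=[21, 22, 32] -> (len(lo)=3, len(hi)=3, max(lo)=18)
Step 7: insert 42 -> lo=[6, 16, 18, 21] hi=[22, 32, 42] -> (len(lo)=4, len(hi)=3, max(lo)=21)
Step 8: insert 8 -> lo=[6, 8, 16, 18] hi=[21, 22, 32, 42] -> (len(lo)=4, len(hi)=4, max(lo)=18)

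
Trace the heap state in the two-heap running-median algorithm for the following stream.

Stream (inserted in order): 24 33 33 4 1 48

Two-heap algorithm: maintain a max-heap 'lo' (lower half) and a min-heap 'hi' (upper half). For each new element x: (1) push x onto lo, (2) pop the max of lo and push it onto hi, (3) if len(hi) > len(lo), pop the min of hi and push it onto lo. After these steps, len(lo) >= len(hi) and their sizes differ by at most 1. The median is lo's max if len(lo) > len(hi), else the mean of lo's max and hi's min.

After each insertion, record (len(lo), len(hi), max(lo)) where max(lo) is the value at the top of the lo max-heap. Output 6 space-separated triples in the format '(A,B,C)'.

Answer: (1,0,24) (1,1,24) (2,1,33) (2,2,24) (3,2,24) (3,3,24)

Derivation:
Step 1: insert 24 -> lo=[24] hi=[] -> (len(lo)=1, len(hi)=0, max(lo)=24)
Step 2: insert 33 -> lo=[24] hi=[33] -> (len(lo)=1, len(hi)=1, max(lo)=24)
Step 3: insert 33 -> lo=[24, 33] hi=[33] -> (len(lo)=2, len(hi)=1, max(lo)=33)
Step 4: insert 4 -> lo=[4, 24] hi=[33, 33] -> (len(lo)=2, len(hi)=2, max(lo)=24)
Step 5: insert 1 -> lo=[1, 4, 24] hi=[33, 33] -> (len(lo)=3, len(hi)=2, max(lo)=24)
Step 6: insert 48 -> lo=[1, 4, 24] hi=[33, 33, 48] -> (len(lo)=3, len(hi)=3, max(lo)=24)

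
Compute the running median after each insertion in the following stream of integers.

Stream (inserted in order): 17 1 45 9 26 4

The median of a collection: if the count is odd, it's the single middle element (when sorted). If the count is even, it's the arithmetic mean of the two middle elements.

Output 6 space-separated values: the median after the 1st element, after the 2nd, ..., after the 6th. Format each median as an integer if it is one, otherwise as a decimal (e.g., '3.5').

Step 1: insert 17 -> lo=[17] (size 1, max 17) hi=[] (size 0) -> median=17
Step 2: insert 1 -> lo=[1] (size 1, max 1) hi=[17] (size 1, min 17) -> median=9
Step 3: insert 45 -> lo=[1, 17] (size 2, max 17) hi=[45] (size 1, min 45) -> median=17
Step 4: insert 9 -> lo=[1, 9] (size 2, max 9) hi=[17, 45] (size 2, min 17) -> median=13
Step 5: insert 26 -> lo=[1, 9, 17] (size 3, max 17) hi=[26, 45] (size 2, min 26) -> median=17
Step 6: insert 4 -> lo=[1, 4, 9] (size 3, max 9) hi=[17, 26, 45] (size 3, min 17) -> median=13

Answer: 17 9 17 13 17 13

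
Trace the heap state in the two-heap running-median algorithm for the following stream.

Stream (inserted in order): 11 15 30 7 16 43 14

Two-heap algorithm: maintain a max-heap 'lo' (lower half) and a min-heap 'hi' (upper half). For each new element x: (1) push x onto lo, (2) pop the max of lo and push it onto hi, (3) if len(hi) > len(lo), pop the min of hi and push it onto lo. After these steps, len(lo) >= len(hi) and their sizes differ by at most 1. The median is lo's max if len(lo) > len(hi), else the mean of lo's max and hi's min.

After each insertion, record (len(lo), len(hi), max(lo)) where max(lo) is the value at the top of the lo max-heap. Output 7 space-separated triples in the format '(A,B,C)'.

Answer: (1,0,11) (1,1,11) (2,1,15) (2,2,11) (3,2,15) (3,3,15) (4,3,15)

Derivation:
Step 1: insert 11 -> lo=[11] hi=[] -> (len(lo)=1, len(hi)=0, max(lo)=11)
Step 2: insert 15 -> lo=[11] hi=[15] -> (len(lo)=1, len(hi)=1, max(lo)=11)
Step 3: insert 30 -> lo=[11, 15] hi=[30] -> (len(lo)=2, len(hi)=1, max(lo)=15)
Step 4: insert 7 -> lo=[7, 11] hi=[15, 30] -> (len(lo)=2, len(hi)=2, max(lo)=11)
Step 5: insert 16 -> lo=[7, 11, 15] hi=[16, 30] -> (len(lo)=3, len(hi)=2, max(lo)=15)
Step 6: insert 43 -> lo=[7, 11, 15] hi=[16, 30, 43] -> (len(lo)=3, len(hi)=3, max(lo)=15)
Step 7: insert 14 -> lo=[7, 11, 14, 15] hi=[16, 30, 43] -> (len(lo)=4, len(hi)=3, max(lo)=15)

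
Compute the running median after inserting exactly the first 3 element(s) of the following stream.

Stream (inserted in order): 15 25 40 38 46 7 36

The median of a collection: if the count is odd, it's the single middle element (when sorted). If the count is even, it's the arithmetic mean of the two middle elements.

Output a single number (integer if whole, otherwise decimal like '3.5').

Step 1: insert 15 -> lo=[15] (size 1, max 15) hi=[] (size 0) -> median=15
Step 2: insert 25 -> lo=[15] (size 1, max 15) hi=[25] (size 1, min 25) -> median=20
Step 3: insert 40 -> lo=[15, 25] (size 2, max 25) hi=[40] (size 1, min 40) -> median=25

Answer: 25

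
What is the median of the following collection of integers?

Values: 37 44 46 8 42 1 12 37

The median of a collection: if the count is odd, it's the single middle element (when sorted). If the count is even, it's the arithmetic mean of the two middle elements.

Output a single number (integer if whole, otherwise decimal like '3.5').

Step 1: insert 37 -> lo=[37] (size 1, max 37) hi=[] (size 0) -> median=37
Step 2: insert 44 -> lo=[37] (size 1, max 37) hi=[44] (size 1, min 44) -> median=40.5
Step 3: insert 46 -> lo=[37, 44] (size 2, max 44) hi=[46] (size 1, min 46) -> median=44
Step 4: insert 8 -> lo=[8, 37] (size 2, max 37) hi=[44, 46] (size 2, min 44) -> median=40.5
Step 5: insert 42 -> lo=[8, 37, 42] (size 3, max 42) hi=[44, 46] (size 2, min 44) -> median=42
Step 6: insert 1 -> lo=[1, 8, 37] (size 3, max 37) hi=[42, 44, 46] (size 3, min 42) -> median=39.5
Step 7: insert 12 -> lo=[1, 8, 12, 37] (size 4, max 37) hi=[42, 44, 46] (size 3, min 42) -> median=37
Step 8: insert 37 -> lo=[1, 8, 12, 37] (size 4, max 37) hi=[37, 42, 44, 46] (size 4, min 37) -> median=37

Answer: 37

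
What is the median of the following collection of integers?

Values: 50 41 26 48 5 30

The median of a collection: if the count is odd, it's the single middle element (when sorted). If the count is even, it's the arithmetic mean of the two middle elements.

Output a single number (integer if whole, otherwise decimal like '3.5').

Step 1: insert 50 -> lo=[50] (size 1, max 50) hi=[] (size 0) -> median=50
Step 2: insert 41 -> lo=[41] (size 1, max 41) hi=[50] (size 1, min 50) -> median=45.5
Step 3: insert 26 -> lo=[26, 41] (size 2, max 41) hi=[50] (size 1, min 50) -> median=41
Step 4: insert 48 -> lo=[26, 41] (size 2, max 41) hi=[48, 50] (size 2, min 48) -> median=44.5
Step 5: insert 5 -> lo=[5, 26, 41] (size 3, max 41) hi=[48, 50] (size 2, min 48) -> median=41
Step 6: insert 30 -> lo=[5, 26, 30] (size 3, max 30) hi=[41, 48, 50] (size 3, min 41) -> median=35.5

Answer: 35.5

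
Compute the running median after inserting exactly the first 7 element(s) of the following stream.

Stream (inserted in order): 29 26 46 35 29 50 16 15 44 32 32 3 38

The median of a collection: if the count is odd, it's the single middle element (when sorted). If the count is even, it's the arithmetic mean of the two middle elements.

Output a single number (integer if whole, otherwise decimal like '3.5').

Answer: 29

Derivation:
Step 1: insert 29 -> lo=[29] (size 1, max 29) hi=[] (size 0) -> median=29
Step 2: insert 26 -> lo=[26] (size 1, max 26) hi=[29] (size 1, min 29) -> median=27.5
Step 3: insert 46 -> lo=[26, 29] (size 2, max 29) hi=[46] (size 1, min 46) -> median=29
Step 4: insert 35 -> lo=[26, 29] (size 2, max 29) hi=[35, 46] (size 2, min 35) -> median=32
Step 5: insert 29 -> lo=[26, 29, 29] (size 3, max 29) hi=[35, 46] (size 2, min 35) -> median=29
Step 6: insert 50 -> lo=[26, 29, 29] (size 3, max 29) hi=[35, 46, 50] (size 3, min 35) -> median=32
Step 7: insert 16 -> lo=[16, 26, 29, 29] (size 4, max 29) hi=[35, 46, 50] (size 3, min 35) -> median=29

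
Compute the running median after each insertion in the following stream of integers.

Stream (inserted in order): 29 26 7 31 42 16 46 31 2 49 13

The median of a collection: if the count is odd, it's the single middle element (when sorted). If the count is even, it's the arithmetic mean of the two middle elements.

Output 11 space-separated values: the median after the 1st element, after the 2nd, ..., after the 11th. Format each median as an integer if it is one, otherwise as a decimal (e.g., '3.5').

Step 1: insert 29 -> lo=[29] (size 1, max 29) hi=[] (size 0) -> median=29
Step 2: insert 26 -> lo=[26] (size 1, max 26) hi=[29] (size 1, min 29) -> median=27.5
Step 3: insert 7 -> lo=[7, 26] (size 2, max 26) hi=[29] (size 1, min 29) -> median=26
Step 4: insert 31 -> lo=[7, 26] (size 2, max 26) hi=[29, 31] (size 2, min 29) -> median=27.5
Step 5: insert 42 -> lo=[7, 26, 29] (size 3, max 29) hi=[31, 42] (size 2, min 31) -> median=29
Step 6: insert 16 -> lo=[7, 16, 26] (size 3, max 26) hi=[29, 31, 42] (size 3, min 29) -> median=27.5
Step 7: insert 46 -> lo=[7, 16, 26, 29] (size 4, max 29) hi=[31, 42, 46] (size 3, min 31) -> median=29
Step 8: insert 31 -> lo=[7, 16, 26, 29] (size 4, max 29) hi=[31, 31, 42, 46] (size 4, min 31) -> median=30
Step 9: insert 2 -> lo=[2, 7, 16, 26, 29] (size 5, max 29) hi=[31, 31, 42, 46] (size 4, min 31) -> median=29
Step 10: insert 49 -> lo=[2, 7, 16, 26, 29] (size 5, max 29) hi=[31, 31, 42, 46, 49] (size 5, min 31) -> median=30
Step 11: insert 13 -> lo=[2, 7, 13, 16, 26, 29] (size 6, max 29) hi=[31, 31, 42, 46, 49] (size 5, min 31) -> median=29

Answer: 29 27.5 26 27.5 29 27.5 29 30 29 30 29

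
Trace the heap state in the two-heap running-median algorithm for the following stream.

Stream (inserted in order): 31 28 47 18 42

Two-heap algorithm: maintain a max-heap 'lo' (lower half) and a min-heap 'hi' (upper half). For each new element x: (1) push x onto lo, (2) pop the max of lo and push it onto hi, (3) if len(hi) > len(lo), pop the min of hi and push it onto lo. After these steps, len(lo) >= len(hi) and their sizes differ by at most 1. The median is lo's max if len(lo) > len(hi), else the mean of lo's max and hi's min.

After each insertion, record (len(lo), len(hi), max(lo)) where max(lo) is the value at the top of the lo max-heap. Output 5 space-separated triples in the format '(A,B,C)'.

Answer: (1,0,31) (1,1,28) (2,1,31) (2,2,28) (3,2,31)

Derivation:
Step 1: insert 31 -> lo=[31] hi=[] -> (len(lo)=1, len(hi)=0, max(lo)=31)
Step 2: insert 28 -> lo=[28] hi=[31] -> (len(lo)=1, len(hi)=1, max(lo)=28)
Step 3: insert 47 -> lo=[28, 31] hi=[47] -> (len(lo)=2, len(hi)=1, max(lo)=31)
Step 4: insert 18 -> lo=[18, 28] hi=[31, 47] -> (len(lo)=2, len(hi)=2, max(lo)=28)
Step 5: insert 42 -> lo=[18, 28, 31] hi=[42, 47] -> (len(lo)=3, len(hi)=2, max(lo)=31)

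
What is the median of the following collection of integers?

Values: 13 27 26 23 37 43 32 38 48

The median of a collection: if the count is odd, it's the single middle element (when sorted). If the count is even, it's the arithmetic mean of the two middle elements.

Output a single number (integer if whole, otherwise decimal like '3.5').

Step 1: insert 13 -> lo=[13] (size 1, max 13) hi=[] (size 0) -> median=13
Step 2: insert 27 -> lo=[13] (size 1, max 13) hi=[27] (size 1, min 27) -> median=20
Step 3: insert 26 -> lo=[13, 26] (size 2, max 26) hi=[27] (size 1, min 27) -> median=26
Step 4: insert 23 -> lo=[13, 23] (size 2, max 23) hi=[26, 27] (size 2, min 26) -> median=24.5
Step 5: insert 37 -> lo=[13, 23, 26] (size 3, max 26) hi=[27, 37] (size 2, min 27) -> median=26
Step 6: insert 43 -> lo=[13, 23, 26] (size 3, max 26) hi=[27, 37, 43] (size 3, min 27) -> median=26.5
Step 7: insert 32 -> lo=[13, 23, 26, 27] (size 4, max 27) hi=[32, 37, 43] (size 3, min 32) -> median=27
Step 8: insert 38 -> lo=[13, 23, 26, 27] (size 4, max 27) hi=[32, 37, 38, 43] (size 4, min 32) -> median=29.5
Step 9: insert 48 -> lo=[13, 23, 26, 27, 32] (size 5, max 32) hi=[37, 38, 43, 48] (size 4, min 37) -> median=32

Answer: 32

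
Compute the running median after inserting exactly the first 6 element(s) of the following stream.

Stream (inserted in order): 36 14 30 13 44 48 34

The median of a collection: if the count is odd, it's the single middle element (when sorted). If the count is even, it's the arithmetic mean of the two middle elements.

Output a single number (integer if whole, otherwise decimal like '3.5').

Step 1: insert 36 -> lo=[36] (size 1, max 36) hi=[] (size 0) -> median=36
Step 2: insert 14 -> lo=[14] (size 1, max 14) hi=[36] (size 1, min 36) -> median=25
Step 3: insert 30 -> lo=[14, 30] (size 2, max 30) hi=[36] (size 1, min 36) -> median=30
Step 4: insert 13 -> lo=[13, 14] (size 2, max 14) hi=[30, 36] (size 2, min 30) -> median=22
Step 5: insert 44 -> lo=[13, 14, 30] (size 3, max 30) hi=[36, 44] (size 2, min 36) -> median=30
Step 6: insert 48 -> lo=[13, 14, 30] (size 3, max 30) hi=[36, 44, 48] (size 3, min 36) -> median=33

Answer: 33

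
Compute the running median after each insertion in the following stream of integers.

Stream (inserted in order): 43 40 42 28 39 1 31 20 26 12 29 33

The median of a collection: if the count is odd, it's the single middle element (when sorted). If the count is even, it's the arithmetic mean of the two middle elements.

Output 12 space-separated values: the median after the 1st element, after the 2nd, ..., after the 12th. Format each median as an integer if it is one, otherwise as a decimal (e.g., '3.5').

Answer: 43 41.5 42 41 40 39.5 39 35 31 29.5 29 30

Derivation:
Step 1: insert 43 -> lo=[43] (size 1, max 43) hi=[] (size 0) -> median=43
Step 2: insert 40 -> lo=[40] (size 1, max 40) hi=[43] (size 1, min 43) -> median=41.5
Step 3: insert 42 -> lo=[40, 42] (size 2, max 42) hi=[43] (size 1, min 43) -> median=42
Step 4: insert 28 -> lo=[28, 40] (size 2, max 40) hi=[42, 43] (size 2, min 42) -> median=41
Step 5: insert 39 -> lo=[28, 39, 40] (size 3, max 40) hi=[42, 43] (size 2, min 42) -> median=40
Step 6: insert 1 -> lo=[1, 28, 39] (size 3, max 39) hi=[40, 42, 43] (size 3, min 40) -> median=39.5
Step 7: insert 31 -> lo=[1, 28, 31, 39] (size 4, max 39) hi=[40, 42, 43] (size 3, min 40) -> median=39
Step 8: insert 20 -> lo=[1, 20, 28, 31] (size 4, max 31) hi=[39, 40, 42, 43] (size 4, min 39) -> median=35
Step 9: insert 26 -> lo=[1, 20, 26, 28, 31] (size 5, max 31) hi=[39, 40, 42, 43] (size 4, min 39) -> median=31
Step 10: insert 12 -> lo=[1, 12, 20, 26, 28] (size 5, max 28) hi=[31, 39, 40, 42, 43] (size 5, min 31) -> median=29.5
Step 11: insert 29 -> lo=[1, 12, 20, 26, 28, 29] (size 6, max 29) hi=[31, 39, 40, 42, 43] (size 5, min 31) -> median=29
Step 12: insert 33 -> lo=[1, 12, 20, 26, 28, 29] (size 6, max 29) hi=[31, 33, 39, 40, 42, 43] (size 6, min 31) -> median=30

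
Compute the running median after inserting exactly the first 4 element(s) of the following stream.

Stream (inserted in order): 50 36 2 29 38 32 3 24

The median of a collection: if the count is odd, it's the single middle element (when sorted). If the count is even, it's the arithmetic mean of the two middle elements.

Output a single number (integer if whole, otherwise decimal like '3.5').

Answer: 32.5

Derivation:
Step 1: insert 50 -> lo=[50] (size 1, max 50) hi=[] (size 0) -> median=50
Step 2: insert 36 -> lo=[36] (size 1, max 36) hi=[50] (size 1, min 50) -> median=43
Step 3: insert 2 -> lo=[2, 36] (size 2, max 36) hi=[50] (size 1, min 50) -> median=36
Step 4: insert 29 -> lo=[2, 29] (size 2, max 29) hi=[36, 50] (size 2, min 36) -> median=32.5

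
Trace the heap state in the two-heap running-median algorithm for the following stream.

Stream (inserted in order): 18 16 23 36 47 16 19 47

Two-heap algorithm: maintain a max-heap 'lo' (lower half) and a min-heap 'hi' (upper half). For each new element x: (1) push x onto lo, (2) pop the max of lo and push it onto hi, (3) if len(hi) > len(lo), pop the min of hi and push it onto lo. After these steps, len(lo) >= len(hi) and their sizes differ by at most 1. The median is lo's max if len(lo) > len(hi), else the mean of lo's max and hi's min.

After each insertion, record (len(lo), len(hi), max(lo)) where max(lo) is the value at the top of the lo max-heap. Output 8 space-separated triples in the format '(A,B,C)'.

Step 1: insert 18 -> lo=[18] hi=[] -> (len(lo)=1, len(hi)=0, max(lo)=18)
Step 2: insert 16 -> lo=[16] hi=[18] -> (len(lo)=1, len(hi)=1, max(lo)=16)
Step 3: insert 23 -> lo=[16, 18] hi=[23] -> (len(lo)=2, len(hi)=1, max(lo)=18)
Step 4: insert 36 -> lo=[16, 18] hi=[23, 36] -> (len(lo)=2, len(hi)=2, max(lo)=18)
Step 5: insert 47 -> lo=[16, 18, 23] hi=[36, 47] -> (len(lo)=3, len(hi)=2, max(lo)=23)
Step 6: insert 16 -> lo=[16, 16, 18] hi=[23, 36, 47] -> (len(lo)=3, len(hi)=3, max(lo)=18)
Step 7: insert 19 -> lo=[16, 16, 18, 19] hi=[23, 36, 47] -> (len(lo)=4, len(hi)=3, max(lo)=19)
Step 8: insert 47 -> lo=[16, 16, 18, 19] hi=[23, 36, 47, 47] -> (len(lo)=4, len(hi)=4, max(lo)=19)

Answer: (1,0,18) (1,1,16) (2,1,18) (2,2,18) (3,2,23) (3,3,18) (4,3,19) (4,4,19)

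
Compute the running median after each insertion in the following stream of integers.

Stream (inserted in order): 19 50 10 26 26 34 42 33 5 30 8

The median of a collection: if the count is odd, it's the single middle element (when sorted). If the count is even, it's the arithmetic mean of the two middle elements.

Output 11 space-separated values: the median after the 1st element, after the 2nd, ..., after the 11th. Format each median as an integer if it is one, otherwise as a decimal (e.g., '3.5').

Step 1: insert 19 -> lo=[19] (size 1, max 19) hi=[] (size 0) -> median=19
Step 2: insert 50 -> lo=[19] (size 1, max 19) hi=[50] (size 1, min 50) -> median=34.5
Step 3: insert 10 -> lo=[10, 19] (size 2, max 19) hi=[50] (size 1, min 50) -> median=19
Step 4: insert 26 -> lo=[10, 19] (size 2, max 19) hi=[26, 50] (size 2, min 26) -> median=22.5
Step 5: insert 26 -> lo=[10, 19, 26] (size 3, max 26) hi=[26, 50] (size 2, min 26) -> median=26
Step 6: insert 34 -> lo=[10, 19, 26] (size 3, max 26) hi=[26, 34, 50] (size 3, min 26) -> median=26
Step 7: insert 42 -> lo=[10, 19, 26, 26] (size 4, max 26) hi=[34, 42, 50] (size 3, min 34) -> median=26
Step 8: insert 33 -> lo=[10, 19, 26, 26] (size 4, max 26) hi=[33, 34, 42, 50] (size 4, min 33) -> median=29.5
Step 9: insert 5 -> lo=[5, 10, 19, 26, 26] (size 5, max 26) hi=[33, 34, 42, 50] (size 4, min 33) -> median=26
Step 10: insert 30 -> lo=[5, 10, 19, 26, 26] (size 5, max 26) hi=[30, 33, 34, 42, 50] (size 5, min 30) -> median=28
Step 11: insert 8 -> lo=[5, 8, 10, 19, 26, 26] (size 6, max 26) hi=[30, 33, 34, 42, 50] (size 5, min 30) -> median=26

Answer: 19 34.5 19 22.5 26 26 26 29.5 26 28 26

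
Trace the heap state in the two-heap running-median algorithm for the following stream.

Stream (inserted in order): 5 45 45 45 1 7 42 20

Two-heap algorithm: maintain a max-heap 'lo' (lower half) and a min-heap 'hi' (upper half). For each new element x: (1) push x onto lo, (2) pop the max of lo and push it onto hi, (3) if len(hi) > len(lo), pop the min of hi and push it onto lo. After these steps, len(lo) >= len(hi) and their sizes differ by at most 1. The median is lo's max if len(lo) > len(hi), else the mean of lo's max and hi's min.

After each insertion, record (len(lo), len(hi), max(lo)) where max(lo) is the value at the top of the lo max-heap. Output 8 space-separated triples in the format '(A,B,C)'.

Answer: (1,0,5) (1,1,5) (2,1,45) (2,2,45) (3,2,45) (3,3,7) (4,3,42) (4,4,20)

Derivation:
Step 1: insert 5 -> lo=[5] hi=[] -> (len(lo)=1, len(hi)=0, max(lo)=5)
Step 2: insert 45 -> lo=[5] hi=[45] -> (len(lo)=1, len(hi)=1, max(lo)=5)
Step 3: insert 45 -> lo=[5, 45] hi=[45] -> (len(lo)=2, len(hi)=1, max(lo)=45)
Step 4: insert 45 -> lo=[5, 45] hi=[45, 45] -> (len(lo)=2, len(hi)=2, max(lo)=45)
Step 5: insert 1 -> lo=[1, 5, 45] hi=[45, 45] -> (len(lo)=3, len(hi)=2, max(lo)=45)
Step 6: insert 7 -> lo=[1, 5, 7] hi=[45, 45, 45] -> (len(lo)=3, len(hi)=3, max(lo)=7)
Step 7: insert 42 -> lo=[1, 5, 7, 42] hi=[45, 45, 45] -> (len(lo)=4, len(hi)=3, max(lo)=42)
Step 8: insert 20 -> lo=[1, 5, 7, 20] hi=[42, 45, 45, 45] -> (len(lo)=4, len(hi)=4, max(lo)=20)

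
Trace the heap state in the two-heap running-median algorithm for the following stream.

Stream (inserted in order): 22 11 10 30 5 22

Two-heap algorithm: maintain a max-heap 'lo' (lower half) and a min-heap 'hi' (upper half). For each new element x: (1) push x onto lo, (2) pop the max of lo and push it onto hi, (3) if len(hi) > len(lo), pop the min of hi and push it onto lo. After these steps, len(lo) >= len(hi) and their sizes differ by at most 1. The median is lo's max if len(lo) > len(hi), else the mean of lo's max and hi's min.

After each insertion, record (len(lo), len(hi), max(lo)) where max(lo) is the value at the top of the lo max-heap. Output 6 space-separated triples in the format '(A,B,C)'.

Step 1: insert 22 -> lo=[22] hi=[] -> (len(lo)=1, len(hi)=0, max(lo)=22)
Step 2: insert 11 -> lo=[11] hi=[22] -> (len(lo)=1, len(hi)=1, max(lo)=11)
Step 3: insert 10 -> lo=[10, 11] hi=[22] -> (len(lo)=2, len(hi)=1, max(lo)=11)
Step 4: insert 30 -> lo=[10, 11] hi=[22, 30] -> (len(lo)=2, len(hi)=2, max(lo)=11)
Step 5: insert 5 -> lo=[5, 10, 11] hi=[22, 30] -> (len(lo)=3, len(hi)=2, max(lo)=11)
Step 6: insert 22 -> lo=[5, 10, 11] hi=[22, 22, 30] -> (len(lo)=3, len(hi)=3, max(lo)=11)

Answer: (1,0,22) (1,1,11) (2,1,11) (2,2,11) (3,2,11) (3,3,11)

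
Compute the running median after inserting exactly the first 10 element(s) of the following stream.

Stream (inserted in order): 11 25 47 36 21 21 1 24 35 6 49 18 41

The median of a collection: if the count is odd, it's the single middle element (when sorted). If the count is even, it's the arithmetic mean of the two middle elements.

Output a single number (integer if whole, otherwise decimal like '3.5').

Answer: 22.5

Derivation:
Step 1: insert 11 -> lo=[11] (size 1, max 11) hi=[] (size 0) -> median=11
Step 2: insert 25 -> lo=[11] (size 1, max 11) hi=[25] (size 1, min 25) -> median=18
Step 3: insert 47 -> lo=[11, 25] (size 2, max 25) hi=[47] (size 1, min 47) -> median=25
Step 4: insert 36 -> lo=[11, 25] (size 2, max 25) hi=[36, 47] (size 2, min 36) -> median=30.5
Step 5: insert 21 -> lo=[11, 21, 25] (size 3, max 25) hi=[36, 47] (size 2, min 36) -> median=25
Step 6: insert 21 -> lo=[11, 21, 21] (size 3, max 21) hi=[25, 36, 47] (size 3, min 25) -> median=23
Step 7: insert 1 -> lo=[1, 11, 21, 21] (size 4, max 21) hi=[25, 36, 47] (size 3, min 25) -> median=21
Step 8: insert 24 -> lo=[1, 11, 21, 21] (size 4, max 21) hi=[24, 25, 36, 47] (size 4, min 24) -> median=22.5
Step 9: insert 35 -> lo=[1, 11, 21, 21, 24] (size 5, max 24) hi=[25, 35, 36, 47] (size 4, min 25) -> median=24
Step 10: insert 6 -> lo=[1, 6, 11, 21, 21] (size 5, max 21) hi=[24, 25, 35, 36, 47] (size 5, min 24) -> median=22.5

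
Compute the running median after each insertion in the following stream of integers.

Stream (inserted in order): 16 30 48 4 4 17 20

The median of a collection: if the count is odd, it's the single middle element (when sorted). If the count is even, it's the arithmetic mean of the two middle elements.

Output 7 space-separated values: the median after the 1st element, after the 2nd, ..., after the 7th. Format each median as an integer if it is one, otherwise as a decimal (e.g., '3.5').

Step 1: insert 16 -> lo=[16] (size 1, max 16) hi=[] (size 0) -> median=16
Step 2: insert 30 -> lo=[16] (size 1, max 16) hi=[30] (size 1, min 30) -> median=23
Step 3: insert 48 -> lo=[16, 30] (size 2, max 30) hi=[48] (size 1, min 48) -> median=30
Step 4: insert 4 -> lo=[4, 16] (size 2, max 16) hi=[30, 48] (size 2, min 30) -> median=23
Step 5: insert 4 -> lo=[4, 4, 16] (size 3, max 16) hi=[30, 48] (size 2, min 30) -> median=16
Step 6: insert 17 -> lo=[4, 4, 16] (size 3, max 16) hi=[17, 30, 48] (size 3, min 17) -> median=16.5
Step 7: insert 20 -> lo=[4, 4, 16, 17] (size 4, max 17) hi=[20, 30, 48] (size 3, min 20) -> median=17

Answer: 16 23 30 23 16 16.5 17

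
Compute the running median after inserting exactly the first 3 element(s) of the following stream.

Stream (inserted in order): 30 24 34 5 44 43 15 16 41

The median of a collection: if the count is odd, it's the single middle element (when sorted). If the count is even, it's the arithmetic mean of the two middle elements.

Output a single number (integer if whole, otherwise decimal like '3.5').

Step 1: insert 30 -> lo=[30] (size 1, max 30) hi=[] (size 0) -> median=30
Step 2: insert 24 -> lo=[24] (size 1, max 24) hi=[30] (size 1, min 30) -> median=27
Step 3: insert 34 -> lo=[24, 30] (size 2, max 30) hi=[34] (size 1, min 34) -> median=30

Answer: 30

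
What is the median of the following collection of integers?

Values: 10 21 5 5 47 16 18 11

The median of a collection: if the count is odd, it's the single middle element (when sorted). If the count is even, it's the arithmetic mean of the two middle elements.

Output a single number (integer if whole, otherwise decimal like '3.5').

Step 1: insert 10 -> lo=[10] (size 1, max 10) hi=[] (size 0) -> median=10
Step 2: insert 21 -> lo=[10] (size 1, max 10) hi=[21] (size 1, min 21) -> median=15.5
Step 3: insert 5 -> lo=[5, 10] (size 2, max 10) hi=[21] (size 1, min 21) -> median=10
Step 4: insert 5 -> lo=[5, 5] (size 2, max 5) hi=[10, 21] (size 2, min 10) -> median=7.5
Step 5: insert 47 -> lo=[5, 5, 10] (size 3, max 10) hi=[21, 47] (size 2, min 21) -> median=10
Step 6: insert 16 -> lo=[5, 5, 10] (size 3, max 10) hi=[16, 21, 47] (size 3, min 16) -> median=13
Step 7: insert 18 -> lo=[5, 5, 10, 16] (size 4, max 16) hi=[18, 21, 47] (size 3, min 18) -> median=16
Step 8: insert 11 -> lo=[5, 5, 10, 11] (size 4, max 11) hi=[16, 18, 21, 47] (size 4, min 16) -> median=13.5

Answer: 13.5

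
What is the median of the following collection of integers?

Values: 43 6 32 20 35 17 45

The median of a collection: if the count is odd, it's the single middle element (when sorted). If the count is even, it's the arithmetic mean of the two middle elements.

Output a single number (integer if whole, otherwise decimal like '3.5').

Answer: 32

Derivation:
Step 1: insert 43 -> lo=[43] (size 1, max 43) hi=[] (size 0) -> median=43
Step 2: insert 6 -> lo=[6] (size 1, max 6) hi=[43] (size 1, min 43) -> median=24.5
Step 3: insert 32 -> lo=[6, 32] (size 2, max 32) hi=[43] (size 1, min 43) -> median=32
Step 4: insert 20 -> lo=[6, 20] (size 2, max 20) hi=[32, 43] (size 2, min 32) -> median=26
Step 5: insert 35 -> lo=[6, 20, 32] (size 3, max 32) hi=[35, 43] (size 2, min 35) -> median=32
Step 6: insert 17 -> lo=[6, 17, 20] (size 3, max 20) hi=[32, 35, 43] (size 3, min 32) -> median=26
Step 7: insert 45 -> lo=[6, 17, 20, 32] (size 4, max 32) hi=[35, 43, 45] (size 3, min 35) -> median=32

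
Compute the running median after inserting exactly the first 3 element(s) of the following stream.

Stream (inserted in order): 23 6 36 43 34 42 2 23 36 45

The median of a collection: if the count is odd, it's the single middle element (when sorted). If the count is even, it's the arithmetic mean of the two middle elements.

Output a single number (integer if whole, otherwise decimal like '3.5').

Step 1: insert 23 -> lo=[23] (size 1, max 23) hi=[] (size 0) -> median=23
Step 2: insert 6 -> lo=[6] (size 1, max 6) hi=[23] (size 1, min 23) -> median=14.5
Step 3: insert 36 -> lo=[6, 23] (size 2, max 23) hi=[36] (size 1, min 36) -> median=23

Answer: 23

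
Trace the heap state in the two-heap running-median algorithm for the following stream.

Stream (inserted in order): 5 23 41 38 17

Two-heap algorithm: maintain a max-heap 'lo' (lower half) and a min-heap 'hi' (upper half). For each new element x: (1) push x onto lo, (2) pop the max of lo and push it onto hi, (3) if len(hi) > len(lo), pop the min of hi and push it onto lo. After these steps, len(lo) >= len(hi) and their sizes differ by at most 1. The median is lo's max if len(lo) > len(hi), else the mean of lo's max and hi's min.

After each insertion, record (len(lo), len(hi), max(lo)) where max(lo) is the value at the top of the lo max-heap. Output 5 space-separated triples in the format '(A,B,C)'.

Answer: (1,0,5) (1,1,5) (2,1,23) (2,2,23) (3,2,23)

Derivation:
Step 1: insert 5 -> lo=[5] hi=[] -> (len(lo)=1, len(hi)=0, max(lo)=5)
Step 2: insert 23 -> lo=[5] hi=[23] -> (len(lo)=1, len(hi)=1, max(lo)=5)
Step 3: insert 41 -> lo=[5, 23] hi=[41] -> (len(lo)=2, len(hi)=1, max(lo)=23)
Step 4: insert 38 -> lo=[5, 23] hi=[38, 41] -> (len(lo)=2, len(hi)=2, max(lo)=23)
Step 5: insert 17 -> lo=[5, 17, 23] hi=[38, 41] -> (len(lo)=3, len(hi)=2, max(lo)=23)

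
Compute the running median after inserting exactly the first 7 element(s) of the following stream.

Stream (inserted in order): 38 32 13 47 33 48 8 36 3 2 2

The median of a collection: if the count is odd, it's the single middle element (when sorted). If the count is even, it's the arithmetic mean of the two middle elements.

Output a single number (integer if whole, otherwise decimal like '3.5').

Answer: 33

Derivation:
Step 1: insert 38 -> lo=[38] (size 1, max 38) hi=[] (size 0) -> median=38
Step 2: insert 32 -> lo=[32] (size 1, max 32) hi=[38] (size 1, min 38) -> median=35
Step 3: insert 13 -> lo=[13, 32] (size 2, max 32) hi=[38] (size 1, min 38) -> median=32
Step 4: insert 47 -> lo=[13, 32] (size 2, max 32) hi=[38, 47] (size 2, min 38) -> median=35
Step 5: insert 33 -> lo=[13, 32, 33] (size 3, max 33) hi=[38, 47] (size 2, min 38) -> median=33
Step 6: insert 48 -> lo=[13, 32, 33] (size 3, max 33) hi=[38, 47, 48] (size 3, min 38) -> median=35.5
Step 7: insert 8 -> lo=[8, 13, 32, 33] (size 4, max 33) hi=[38, 47, 48] (size 3, min 38) -> median=33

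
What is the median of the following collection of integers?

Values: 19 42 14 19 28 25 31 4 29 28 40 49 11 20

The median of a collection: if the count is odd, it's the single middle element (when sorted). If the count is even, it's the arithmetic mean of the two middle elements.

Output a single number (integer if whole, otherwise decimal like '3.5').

Answer: 26.5

Derivation:
Step 1: insert 19 -> lo=[19] (size 1, max 19) hi=[] (size 0) -> median=19
Step 2: insert 42 -> lo=[19] (size 1, max 19) hi=[42] (size 1, min 42) -> median=30.5
Step 3: insert 14 -> lo=[14, 19] (size 2, max 19) hi=[42] (size 1, min 42) -> median=19
Step 4: insert 19 -> lo=[14, 19] (size 2, max 19) hi=[19, 42] (size 2, min 19) -> median=19
Step 5: insert 28 -> lo=[14, 19, 19] (size 3, max 19) hi=[28, 42] (size 2, min 28) -> median=19
Step 6: insert 25 -> lo=[14, 19, 19] (size 3, max 19) hi=[25, 28, 42] (size 3, min 25) -> median=22
Step 7: insert 31 -> lo=[14, 19, 19, 25] (size 4, max 25) hi=[28, 31, 42] (size 3, min 28) -> median=25
Step 8: insert 4 -> lo=[4, 14, 19, 19] (size 4, max 19) hi=[25, 28, 31, 42] (size 4, min 25) -> median=22
Step 9: insert 29 -> lo=[4, 14, 19, 19, 25] (size 5, max 25) hi=[28, 29, 31, 42] (size 4, min 28) -> median=25
Step 10: insert 28 -> lo=[4, 14, 19, 19, 25] (size 5, max 25) hi=[28, 28, 29, 31, 42] (size 5, min 28) -> median=26.5
Step 11: insert 40 -> lo=[4, 14, 19, 19, 25, 28] (size 6, max 28) hi=[28, 29, 31, 40, 42] (size 5, min 28) -> median=28
Step 12: insert 49 -> lo=[4, 14, 19, 19, 25, 28] (size 6, max 28) hi=[28, 29, 31, 40, 42, 49] (size 6, min 28) -> median=28
Step 13: insert 11 -> lo=[4, 11, 14, 19, 19, 25, 28] (size 7, max 28) hi=[28, 29, 31, 40, 42, 49] (size 6, min 28) -> median=28
Step 14: insert 20 -> lo=[4, 11, 14, 19, 19, 20, 25] (size 7, max 25) hi=[28, 28, 29, 31, 40, 42, 49] (size 7, min 28) -> median=26.5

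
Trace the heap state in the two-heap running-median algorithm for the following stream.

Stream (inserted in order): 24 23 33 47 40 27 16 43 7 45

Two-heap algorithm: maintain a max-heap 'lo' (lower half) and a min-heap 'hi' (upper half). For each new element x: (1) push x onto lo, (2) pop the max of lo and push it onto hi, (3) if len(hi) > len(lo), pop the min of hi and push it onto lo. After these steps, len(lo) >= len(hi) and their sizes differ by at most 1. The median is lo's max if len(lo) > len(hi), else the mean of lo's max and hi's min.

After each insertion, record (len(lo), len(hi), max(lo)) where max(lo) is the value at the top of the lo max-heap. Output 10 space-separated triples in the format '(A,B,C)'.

Answer: (1,0,24) (1,1,23) (2,1,24) (2,2,24) (3,2,33) (3,3,27) (4,3,27) (4,4,27) (5,4,27) (5,5,27)

Derivation:
Step 1: insert 24 -> lo=[24] hi=[] -> (len(lo)=1, len(hi)=0, max(lo)=24)
Step 2: insert 23 -> lo=[23] hi=[24] -> (len(lo)=1, len(hi)=1, max(lo)=23)
Step 3: insert 33 -> lo=[23, 24] hi=[33] -> (len(lo)=2, len(hi)=1, max(lo)=24)
Step 4: insert 47 -> lo=[23, 24] hi=[33, 47] -> (len(lo)=2, len(hi)=2, max(lo)=24)
Step 5: insert 40 -> lo=[23, 24, 33] hi=[40, 47] -> (len(lo)=3, len(hi)=2, max(lo)=33)
Step 6: insert 27 -> lo=[23, 24, 27] hi=[33, 40, 47] -> (len(lo)=3, len(hi)=3, max(lo)=27)
Step 7: insert 16 -> lo=[16, 23, 24, 27] hi=[33, 40, 47] -> (len(lo)=4, len(hi)=3, max(lo)=27)
Step 8: insert 43 -> lo=[16, 23, 24, 27] hi=[33, 40, 43, 47] -> (len(lo)=4, len(hi)=4, max(lo)=27)
Step 9: insert 7 -> lo=[7, 16, 23, 24, 27] hi=[33, 40, 43, 47] -> (len(lo)=5, len(hi)=4, max(lo)=27)
Step 10: insert 45 -> lo=[7, 16, 23, 24, 27] hi=[33, 40, 43, 45, 47] -> (len(lo)=5, len(hi)=5, max(lo)=27)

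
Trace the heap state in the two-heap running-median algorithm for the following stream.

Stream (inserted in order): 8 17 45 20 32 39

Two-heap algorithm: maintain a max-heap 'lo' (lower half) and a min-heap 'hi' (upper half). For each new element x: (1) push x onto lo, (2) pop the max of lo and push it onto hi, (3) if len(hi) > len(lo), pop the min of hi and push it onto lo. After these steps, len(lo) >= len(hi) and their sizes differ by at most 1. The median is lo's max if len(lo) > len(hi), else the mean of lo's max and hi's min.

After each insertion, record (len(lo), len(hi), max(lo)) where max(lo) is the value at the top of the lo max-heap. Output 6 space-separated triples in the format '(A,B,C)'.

Step 1: insert 8 -> lo=[8] hi=[] -> (len(lo)=1, len(hi)=0, max(lo)=8)
Step 2: insert 17 -> lo=[8] hi=[17] -> (len(lo)=1, len(hi)=1, max(lo)=8)
Step 3: insert 45 -> lo=[8, 17] hi=[45] -> (len(lo)=2, len(hi)=1, max(lo)=17)
Step 4: insert 20 -> lo=[8, 17] hi=[20, 45] -> (len(lo)=2, len(hi)=2, max(lo)=17)
Step 5: insert 32 -> lo=[8, 17, 20] hi=[32, 45] -> (len(lo)=3, len(hi)=2, max(lo)=20)
Step 6: insert 39 -> lo=[8, 17, 20] hi=[32, 39, 45] -> (len(lo)=3, len(hi)=3, max(lo)=20)

Answer: (1,0,8) (1,1,8) (2,1,17) (2,2,17) (3,2,20) (3,3,20)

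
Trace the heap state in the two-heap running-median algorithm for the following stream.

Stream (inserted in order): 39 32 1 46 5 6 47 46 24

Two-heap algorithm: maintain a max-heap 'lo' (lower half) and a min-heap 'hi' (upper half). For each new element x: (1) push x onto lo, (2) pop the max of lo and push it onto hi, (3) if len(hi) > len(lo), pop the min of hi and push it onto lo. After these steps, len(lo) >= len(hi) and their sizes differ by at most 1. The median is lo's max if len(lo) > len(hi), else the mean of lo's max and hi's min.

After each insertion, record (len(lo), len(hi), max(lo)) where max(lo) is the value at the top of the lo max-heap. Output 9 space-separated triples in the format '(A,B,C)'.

Answer: (1,0,39) (1,1,32) (2,1,32) (2,2,32) (3,2,32) (3,3,6) (4,3,32) (4,4,32) (5,4,32)

Derivation:
Step 1: insert 39 -> lo=[39] hi=[] -> (len(lo)=1, len(hi)=0, max(lo)=39)
Step 2: insert 32 -> lo=[32] hi=[39] -> (len(lo)=1, len(hi)=1, max(lo)=32)
Step 3: insert 1 -> lo=[1, 32] hi=[39] -> (len(lo)=2, len(hi)=1, max(lo)=32)
Step 4: insert 46 -> lo=[1, 32] hi=[39, 46] -> (len(lo)=2, len(hi)=2, max(lo)=32)
Step 5: insert 5 -> lo=[1, 5, 32] hi=[39, 46] -> (len(lo)=3, len(hi)=2, max(lo)=32)
Step 6: insert 6 -> lo=[1, 5, 6] hi=[32, 39, 46] -> (len(lo)=3, len(hi)=3, max(lo)=6)
Step 7: insert 47 -> lo=[1, 5, 6, 32] hi=[39, 46, 47] -> (len(lo)=4, len(hi)=3, max(lo)=32)
Step 8: insert 46 -> lo=[1, 5, 6, 32] hi=[39, 46, 46, 47] -> (len(lo)=4, len(hi)=4, max(lo)=32)
Step 9: insert 24 -> lo=[1, 5, 6, 24, 32] hi=[39, 46, 46, 47] -> (len(lo)=5, len(hi)=4, max(lo)=32)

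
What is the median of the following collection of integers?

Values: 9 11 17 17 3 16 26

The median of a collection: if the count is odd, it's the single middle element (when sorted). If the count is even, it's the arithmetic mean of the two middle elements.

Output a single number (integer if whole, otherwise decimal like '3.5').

Step 1: insert 9 -> lo=[9] (size 1, max 9) hi=[] (size 0) -> median=9
Step 2: insert 11 -> lo=[9] (size 1, max 9) hi=[11] (size 1, min 11) -> median=10
Step 3: insert 17 -> lo=[9, 11] (size 2, max 11) hi=[17] (size 1, min 17) -> median=11
Step 4: insert 17 -> lo=[9, 11] (size 2, max 11) hi=[17, 17] (size 2, min 17) -> median=14
Step 5: insert 3 -> lo=[3, 9, 11] (size 3, max 11) hi=[17, 17] (size 2, min 17) -> median=11
Step 6: insert 16 -> lo=[3, 9, 11] (size 3, max 11) hi=[16, 17, 17] (size 3, min 16) -> median=13.5
Step 7: insert 26 -> lo=[3, 9, 11, 16] (size 4, max 16) hi=[17, 17, 26] (size 3, min 17) -> median=16

Answer: 16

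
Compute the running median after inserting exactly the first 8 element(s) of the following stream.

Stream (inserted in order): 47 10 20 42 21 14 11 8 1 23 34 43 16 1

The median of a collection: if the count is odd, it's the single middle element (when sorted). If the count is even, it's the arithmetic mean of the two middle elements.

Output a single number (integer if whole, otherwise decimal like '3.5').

Step 1: insert 47 -> lo=[47] (size 1, max 47) hi=[] (size 0) -> median=47
Step 2: insert 10 -> lo=[10] (size 1, max 10) hi=[47] (size 1, min 47) -> median=28.5
Step 3: insert 20 -> lo=[10, 20] (size 2, max 20) hi=[47] (size 1, min 47) -> median=20
Step 4: insert 42 -> lo=[10, 20] (size 2, max 20) hi=[42, 47] (size 2, min 42) -> median=31
Step 5: insert 21 -> lo=[10, 20, 21] (size 3, max 21) hi=[42, 47] (size 2, min 42) -> median=21
Step 6: insert 14 -> lo=[10, 14, 20] (size 3, max 20) hi=[21, 42, 47] (size 3, min 21) -> median=20.5
Step 7: insert 11 -> lo=[10, 11, 14, 20] (size 4, max 20) hi=[21, 42, 47] (size 3, min 21) -> median=20
Step 8: insert 8 -> lo=[8, 10, 11, 14] (size 4, max 14) hi=[20, 21, 42, 47] (size 4, min 20) -> median=17

Answer: 17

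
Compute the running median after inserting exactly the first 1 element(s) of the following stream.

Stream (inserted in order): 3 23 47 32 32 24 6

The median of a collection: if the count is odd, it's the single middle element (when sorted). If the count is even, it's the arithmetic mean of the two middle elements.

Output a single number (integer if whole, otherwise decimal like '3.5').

Step 1: insert 3 -> lo=[3] (size 1, max 3) hi=[] (size 0) -> median=3

Answer: 3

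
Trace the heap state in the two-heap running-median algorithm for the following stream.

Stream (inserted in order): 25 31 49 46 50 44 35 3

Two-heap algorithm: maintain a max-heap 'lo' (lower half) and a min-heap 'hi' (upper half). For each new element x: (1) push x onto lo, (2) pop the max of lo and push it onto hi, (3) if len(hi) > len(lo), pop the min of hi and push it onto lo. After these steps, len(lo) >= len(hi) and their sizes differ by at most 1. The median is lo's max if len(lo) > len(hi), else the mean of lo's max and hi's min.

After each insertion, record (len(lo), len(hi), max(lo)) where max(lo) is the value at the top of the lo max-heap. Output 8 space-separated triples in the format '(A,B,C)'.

Step 1: insert 25 -> lo=[25] hi=[] -> (len(lo)=1, len(hi)=0, max(lo)=25)
Step 2: insert 31 -> lo=[25] hi=[31] -> (len(lo)=1, len(hi)=1, max(lo)=25)
Step 3: insert 49 -> lo=[25, 31] hi=[49] -> (len(lo)=2, len(hi)=1, max(lo)=31)
Step 4: insert 46 -> lo=[25, 31] hi=[46, 49] -> (len(lo)=2, len(hi)=2, max(lo)=31)
Step 5: insert 50 -> lo=[25, 31, 46] hi=[49, 50] -> (len(lo)=3, len(hi)=2, max(lo)=46)
Step 6: insert 44 -> lo=[25, 31, 44] hi=[46, 49, 50] -> (len(lo)=3, len(hi)=3, max(lo)=44)
Step 7: insert 35 -> lo=[25, 31, 35, 44] hi=[46, 49, 50] -> (len(lo)=4, len(hi)=3, max(lo)=44)
Step 8: insert 3 -> lo=[3, 25, 31, 35] hi=[44, 46, 49, 50] -> (len(lo)=4, len(hi)=4, max(lo)=35)

Answer: (1,0,25) (1,1,25) (2,1,31) (2,2,31) (3,2,46) (3,3,44) (4,3,44) (4,4,35)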